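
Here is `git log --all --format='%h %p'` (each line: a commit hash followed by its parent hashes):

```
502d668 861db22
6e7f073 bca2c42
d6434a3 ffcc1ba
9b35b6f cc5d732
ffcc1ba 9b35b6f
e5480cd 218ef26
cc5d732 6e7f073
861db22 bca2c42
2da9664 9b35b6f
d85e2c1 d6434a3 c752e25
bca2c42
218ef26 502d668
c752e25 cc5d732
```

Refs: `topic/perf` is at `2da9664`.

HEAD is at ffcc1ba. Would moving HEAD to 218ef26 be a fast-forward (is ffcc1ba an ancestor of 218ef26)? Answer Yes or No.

A fast-forward from ffcc1ba to 218ef26 is possible iff ffcc1ba is an ancestor of 218ef26.
Ancestors of 218ef26: {218ef26, 502d668, 861db22, bca2c42}.
ffcc1ba is not among them, so fast-forward is not possible.

No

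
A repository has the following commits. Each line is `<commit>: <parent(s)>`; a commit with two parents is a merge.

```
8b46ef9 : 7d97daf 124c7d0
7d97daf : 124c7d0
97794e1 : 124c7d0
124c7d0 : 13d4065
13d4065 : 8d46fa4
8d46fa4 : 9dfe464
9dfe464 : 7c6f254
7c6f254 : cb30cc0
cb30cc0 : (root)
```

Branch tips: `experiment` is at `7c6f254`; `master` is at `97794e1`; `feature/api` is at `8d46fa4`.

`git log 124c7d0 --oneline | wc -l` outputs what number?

Walking parent pointers from 124c7d0: reachable set = {124c7d0, 13d4065, 7c6f254, 8d46fa4, 9dfe464, cb30cc0}.
That is 6 commits.

6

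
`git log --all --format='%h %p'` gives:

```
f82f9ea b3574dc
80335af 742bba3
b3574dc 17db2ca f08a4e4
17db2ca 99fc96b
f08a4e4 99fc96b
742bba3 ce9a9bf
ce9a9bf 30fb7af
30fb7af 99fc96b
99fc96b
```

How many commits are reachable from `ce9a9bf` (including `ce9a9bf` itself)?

Walking parent pointers from ce9a9bf: reachable set = {30fb7af, 99fc96b, ce9a9bf}.
That is 3 commits.

3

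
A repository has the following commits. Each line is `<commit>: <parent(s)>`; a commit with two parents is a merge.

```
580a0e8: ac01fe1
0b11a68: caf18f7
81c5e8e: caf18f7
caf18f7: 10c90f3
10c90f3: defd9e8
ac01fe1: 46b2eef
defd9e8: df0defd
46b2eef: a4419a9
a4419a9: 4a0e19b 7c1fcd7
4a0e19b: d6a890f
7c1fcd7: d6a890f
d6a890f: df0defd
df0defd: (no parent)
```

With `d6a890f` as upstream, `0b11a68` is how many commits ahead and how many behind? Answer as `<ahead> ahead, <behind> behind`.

Reachable from 0b11a68: {0b11a68, 10c90f3, caf18f7, defd9e8, df0defd}.
Reachable from d6a890f: {d6a890f, df0defd}.
Only in 0b11a68's history (ahead): {0b11a68, 10c90f3, caf18f7, defd9e8} — 4.
Only in d6a890f's history (behind): {d6a890f} — 1.

4 ahead, 1 behind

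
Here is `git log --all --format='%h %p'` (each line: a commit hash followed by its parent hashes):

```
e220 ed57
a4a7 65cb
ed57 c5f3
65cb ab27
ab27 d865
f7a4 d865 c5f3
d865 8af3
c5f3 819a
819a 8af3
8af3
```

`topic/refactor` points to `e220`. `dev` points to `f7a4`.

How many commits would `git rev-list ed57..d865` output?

Reachable from d865: {8af3, d865}.
Reachable from ed57: {819a, 8af3, c5f3, ed57}.
In d865's history but not ed57's: {d865} — 1 commit.

1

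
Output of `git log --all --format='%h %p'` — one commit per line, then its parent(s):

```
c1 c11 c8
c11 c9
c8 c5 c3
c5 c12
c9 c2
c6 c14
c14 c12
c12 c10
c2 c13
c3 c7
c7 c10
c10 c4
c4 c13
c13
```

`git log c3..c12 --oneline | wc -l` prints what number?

Reachable from c12: {c10, c12, c13, c4}.
Reachable from c3: {c10, c13, c3, c4, c7}.
In c12's history but not c3's: {c12} — 1 commit.

1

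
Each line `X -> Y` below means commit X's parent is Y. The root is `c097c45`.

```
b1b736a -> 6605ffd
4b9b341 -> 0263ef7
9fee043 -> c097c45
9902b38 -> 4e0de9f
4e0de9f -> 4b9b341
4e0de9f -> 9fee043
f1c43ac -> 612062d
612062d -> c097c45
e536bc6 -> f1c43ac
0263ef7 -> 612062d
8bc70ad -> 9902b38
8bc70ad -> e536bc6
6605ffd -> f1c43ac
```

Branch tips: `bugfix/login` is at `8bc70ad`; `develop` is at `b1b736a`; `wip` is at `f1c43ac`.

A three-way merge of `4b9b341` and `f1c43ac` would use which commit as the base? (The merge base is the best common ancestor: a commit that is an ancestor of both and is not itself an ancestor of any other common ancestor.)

Ancestors of 4b9b341: {0263ef7, 4b9b341, 612062d, c097c45}.
Ancestors of f1c43ac: {612062d, c097c45, f1c43ac}.
Common ancestors: {612062d, c097c45}.
Among these, 612062d is not an ancestor of any other common ancestor — it is the merge base.

612062d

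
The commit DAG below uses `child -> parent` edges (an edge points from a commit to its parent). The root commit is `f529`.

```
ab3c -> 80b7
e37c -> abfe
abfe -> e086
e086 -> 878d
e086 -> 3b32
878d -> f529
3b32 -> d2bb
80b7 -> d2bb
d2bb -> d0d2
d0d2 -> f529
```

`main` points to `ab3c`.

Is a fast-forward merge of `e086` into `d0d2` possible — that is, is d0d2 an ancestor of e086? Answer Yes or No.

A fast-forward from d0d2 to e086 is possible iff d0d2 is an ancestor of e086.
Ancestors of e086: {3b32, 878d, d0d2, d2bb, e086, f529}.
d0d2 is among them, so fast-forward is possible.

Yes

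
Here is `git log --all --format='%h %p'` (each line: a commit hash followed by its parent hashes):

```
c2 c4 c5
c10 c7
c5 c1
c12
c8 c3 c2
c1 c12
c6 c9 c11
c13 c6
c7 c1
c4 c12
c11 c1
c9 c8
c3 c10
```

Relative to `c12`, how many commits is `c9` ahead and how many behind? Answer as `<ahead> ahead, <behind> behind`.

9 ahead, 0 behind

Reachable from c9: {c1, c10, c12, c2, c3, c4, c5, c7, c8, c9}.
Reachable from c12: {c12}.
Only in c9's history (ahead): {c1, c10, c2, c3, c4, c5, c7, c8, c9} — 9.
Only in c12's history (behind): {} — 0.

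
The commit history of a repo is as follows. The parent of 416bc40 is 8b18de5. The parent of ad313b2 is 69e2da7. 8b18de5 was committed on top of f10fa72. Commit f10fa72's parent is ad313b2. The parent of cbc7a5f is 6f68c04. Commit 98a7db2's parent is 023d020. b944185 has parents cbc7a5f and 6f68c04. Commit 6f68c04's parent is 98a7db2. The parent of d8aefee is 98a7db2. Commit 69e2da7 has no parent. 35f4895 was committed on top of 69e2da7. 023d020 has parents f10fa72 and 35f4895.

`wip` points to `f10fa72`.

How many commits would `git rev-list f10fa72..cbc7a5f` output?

Reachable from cbc7a5f: {023d020, 35f4895, 69e2da7, 6f68c04, 98a7db2, ad313b2, cbc7a5f, f10fa72}.
Reachable from f10fa72: {69e2da7, ad313b2, f10fa72}.
In cbc7a5f's history but not f10fa72's: {023d020, 35f4895, 6f68c04, 98a7db2, cbc7a5f} — 5 commits.

5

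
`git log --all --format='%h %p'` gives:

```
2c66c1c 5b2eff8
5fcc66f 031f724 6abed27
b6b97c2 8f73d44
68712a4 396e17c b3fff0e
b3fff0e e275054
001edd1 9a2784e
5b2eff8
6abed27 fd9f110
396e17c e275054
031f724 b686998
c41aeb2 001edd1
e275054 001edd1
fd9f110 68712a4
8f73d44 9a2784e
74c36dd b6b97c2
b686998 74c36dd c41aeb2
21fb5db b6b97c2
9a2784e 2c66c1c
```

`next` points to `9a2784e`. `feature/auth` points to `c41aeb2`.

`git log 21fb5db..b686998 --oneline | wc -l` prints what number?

Reachable from b686998: {001edd1, 2c66c1c, 5b2eff8, 74c36dd, 8f73d44, 9a2784e, b686998, b6b97c2, c41aeb2}.
Reachable from 21fb5db: {21fb5db, 2c66c1c, 5b2eff8, 8f73d44, 9a2784e, b6b97c2}.
In b686998's history but not 21fb5db's: {001edd1, 74c36dd, b686998, c41aeb2} — 4 commits.

4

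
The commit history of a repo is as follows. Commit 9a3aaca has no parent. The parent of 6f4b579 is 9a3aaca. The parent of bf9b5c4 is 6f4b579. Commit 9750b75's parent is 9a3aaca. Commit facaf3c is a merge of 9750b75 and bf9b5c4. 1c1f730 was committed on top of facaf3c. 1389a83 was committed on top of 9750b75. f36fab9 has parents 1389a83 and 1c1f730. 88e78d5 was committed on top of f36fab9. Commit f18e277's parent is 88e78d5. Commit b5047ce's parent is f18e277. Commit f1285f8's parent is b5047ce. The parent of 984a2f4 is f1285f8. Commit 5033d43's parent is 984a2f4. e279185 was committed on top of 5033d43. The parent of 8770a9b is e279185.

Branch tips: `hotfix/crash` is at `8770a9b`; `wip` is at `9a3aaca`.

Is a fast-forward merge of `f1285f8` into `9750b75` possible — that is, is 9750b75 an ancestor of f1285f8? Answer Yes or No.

A fast-forward from 9750b75 to f1285f8 is possible iff 9750b75 is an ancestor of f1285f8.
Ancestors of f1285f8: {1389a83, 1c1f730, 6f4b579, 88e78d5, 9750b75, 9a3aaca, b5047ce, bf9b5c4, f1285f8, f18e277, f36fab9, facaf3c}.
9750b75 is among them, so fast-forward is possible.

Yes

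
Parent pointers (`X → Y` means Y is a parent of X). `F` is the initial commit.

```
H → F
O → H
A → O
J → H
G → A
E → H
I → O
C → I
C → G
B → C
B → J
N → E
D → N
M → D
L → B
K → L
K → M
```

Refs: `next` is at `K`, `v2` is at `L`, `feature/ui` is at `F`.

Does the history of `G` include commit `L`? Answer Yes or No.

No

Ancestors of G: {A, F, G, H, O}.
L is not in that set, so it is not an ancestor of G.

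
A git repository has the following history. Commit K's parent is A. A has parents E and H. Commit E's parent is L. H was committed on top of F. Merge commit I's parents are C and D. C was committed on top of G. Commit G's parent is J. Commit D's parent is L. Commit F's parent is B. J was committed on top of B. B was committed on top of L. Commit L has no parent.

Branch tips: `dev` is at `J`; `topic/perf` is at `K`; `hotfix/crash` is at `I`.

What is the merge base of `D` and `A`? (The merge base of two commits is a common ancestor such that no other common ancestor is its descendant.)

Ancestors of D: {D, L}.
Ancestors of A: {A, B, E, F, H, L}.
Common ancestors: {L}.
The only common ancestor is L, so it is the merge base.

L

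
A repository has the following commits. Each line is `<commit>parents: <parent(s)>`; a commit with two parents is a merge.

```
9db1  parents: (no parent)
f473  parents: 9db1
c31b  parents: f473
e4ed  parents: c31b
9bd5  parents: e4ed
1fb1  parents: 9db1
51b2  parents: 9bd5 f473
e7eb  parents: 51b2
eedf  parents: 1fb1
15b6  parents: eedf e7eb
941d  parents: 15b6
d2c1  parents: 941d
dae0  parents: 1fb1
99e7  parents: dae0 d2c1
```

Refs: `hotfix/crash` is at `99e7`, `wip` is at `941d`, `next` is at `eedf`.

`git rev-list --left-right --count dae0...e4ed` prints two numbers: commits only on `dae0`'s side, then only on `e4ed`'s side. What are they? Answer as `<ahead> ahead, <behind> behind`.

2 ahead, 3 behind

Reachable from dae0: {1fb1, 9db1, dae0}.
Reachable from e4ed: {9db1, c31b, e4ed, f473}.
Only in dae0's history (ahead): {1fb1, dae0} — 2.
Only in e4ed's history (behind): {c31b, e4ed, f473} — 3.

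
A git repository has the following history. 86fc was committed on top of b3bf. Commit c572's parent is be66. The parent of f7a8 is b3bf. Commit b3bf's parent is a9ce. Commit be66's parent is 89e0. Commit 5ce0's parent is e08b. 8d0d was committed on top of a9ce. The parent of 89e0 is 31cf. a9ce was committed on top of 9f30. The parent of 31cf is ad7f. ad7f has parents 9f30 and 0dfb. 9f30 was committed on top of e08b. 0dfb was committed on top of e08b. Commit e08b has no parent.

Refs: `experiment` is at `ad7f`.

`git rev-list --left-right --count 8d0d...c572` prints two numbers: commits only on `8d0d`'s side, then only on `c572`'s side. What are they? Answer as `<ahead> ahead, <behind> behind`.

2 ahead, 6 behind

Reachable from 8d0d: {8d0d, 9f30, a9ce, e08b}.
Reachable from c572: {0dfb, 31cf, 89e0, 9f30, ad7f, be66, c572, e08b}.
Only in 8d0d's history (ahead): {8d0d, a9ce} — 2.
Only in c572's history (behind): {0dfb, 31cf, 89e0, ad7f, be66, c572} — 6.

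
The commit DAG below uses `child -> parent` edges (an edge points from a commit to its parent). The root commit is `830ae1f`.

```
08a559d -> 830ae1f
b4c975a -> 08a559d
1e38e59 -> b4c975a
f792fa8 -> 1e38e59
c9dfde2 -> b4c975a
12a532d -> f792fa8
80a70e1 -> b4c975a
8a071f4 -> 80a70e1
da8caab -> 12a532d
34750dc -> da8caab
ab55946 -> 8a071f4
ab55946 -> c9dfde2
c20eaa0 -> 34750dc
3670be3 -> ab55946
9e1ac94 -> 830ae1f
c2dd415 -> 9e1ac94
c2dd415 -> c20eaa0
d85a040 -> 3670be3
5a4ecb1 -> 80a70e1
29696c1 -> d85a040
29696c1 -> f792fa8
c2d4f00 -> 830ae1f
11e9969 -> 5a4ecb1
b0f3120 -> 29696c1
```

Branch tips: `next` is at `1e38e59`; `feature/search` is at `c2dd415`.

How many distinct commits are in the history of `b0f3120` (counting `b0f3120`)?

13

Walking parent pointers from b0f3120: reachable set = {08a559d, 1e38e59, 29696c1, 3670be3, 80a70e1, 830ae1f, 8a071f4, ab55946, b0f3120, b4c975a, c9dfde2, d85a040, f792fa8}.
That is 13 commits.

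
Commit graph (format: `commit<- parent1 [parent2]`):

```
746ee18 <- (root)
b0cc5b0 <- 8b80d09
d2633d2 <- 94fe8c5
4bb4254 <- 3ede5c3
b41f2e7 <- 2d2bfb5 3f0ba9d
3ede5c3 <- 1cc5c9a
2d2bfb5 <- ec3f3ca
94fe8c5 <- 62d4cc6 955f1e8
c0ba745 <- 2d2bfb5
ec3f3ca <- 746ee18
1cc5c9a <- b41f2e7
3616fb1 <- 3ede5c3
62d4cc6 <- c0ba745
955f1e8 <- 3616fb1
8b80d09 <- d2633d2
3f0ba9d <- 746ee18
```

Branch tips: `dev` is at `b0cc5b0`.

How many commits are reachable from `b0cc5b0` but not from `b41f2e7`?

Reachable from b0cc5b0: {1cc5c9a, 2d2bfb5, 3616fb1, 3ede5c3, 3f0ba9d, 62d4cc6, 746ee18, 8b80d09, 94fe8c5, 955f1e8, b0cc5b0, b41f2e7, c0ba745, d2633d2, ec3f3ca}.
Reachable from b41f2e7: {2d2bfb5, 3f0ba9d, 746ee18, b41f2e7, ec3f3ca}.
In b0cc5b0's history but not b41f2e7's: {1cc5c9a, 3616fb1, 3ede5c3, 62d4cc6, 8b80d09, 94fe8c5, 955f1e8, b0cc5b0, c0ba745, d2633d2} — 10 commits.

10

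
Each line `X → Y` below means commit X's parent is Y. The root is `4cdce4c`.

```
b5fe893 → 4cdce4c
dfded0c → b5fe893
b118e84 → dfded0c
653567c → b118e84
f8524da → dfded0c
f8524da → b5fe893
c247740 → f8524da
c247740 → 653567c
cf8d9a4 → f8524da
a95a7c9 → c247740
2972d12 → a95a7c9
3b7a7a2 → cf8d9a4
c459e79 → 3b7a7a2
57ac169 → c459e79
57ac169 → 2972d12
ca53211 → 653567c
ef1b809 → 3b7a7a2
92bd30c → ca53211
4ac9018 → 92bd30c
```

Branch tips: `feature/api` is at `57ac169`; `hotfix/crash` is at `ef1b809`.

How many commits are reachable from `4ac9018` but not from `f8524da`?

5

Reachable from 4ac9018: {4ac9018, 4cdce4c, 653567c, 92bd30c, b118e84, b5fe893, ca53211, dfded0c}.
Reachable from f8524da: {4cdce4c, b5fe893, dfded0c, f8524da}.
In 4ac9018's history but not f8524da's: {4ac9018, 653567c, 92bd30c, b118e84, ca53211} — 5 commits.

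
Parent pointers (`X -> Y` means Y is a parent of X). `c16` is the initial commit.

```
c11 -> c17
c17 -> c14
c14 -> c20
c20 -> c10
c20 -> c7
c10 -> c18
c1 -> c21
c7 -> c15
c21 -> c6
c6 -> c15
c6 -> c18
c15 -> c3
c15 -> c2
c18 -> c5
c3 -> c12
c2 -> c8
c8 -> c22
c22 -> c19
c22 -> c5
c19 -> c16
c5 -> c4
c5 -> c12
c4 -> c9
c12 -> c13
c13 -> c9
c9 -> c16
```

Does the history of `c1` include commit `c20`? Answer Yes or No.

No

Ancestors of c1: {c1, c12, c13, c15, c16, c18, c19, c2, c21, c22, c3, c4, c5, c6, c8, c9}.
c20 is not in that set, so it is not an ancestor of c1.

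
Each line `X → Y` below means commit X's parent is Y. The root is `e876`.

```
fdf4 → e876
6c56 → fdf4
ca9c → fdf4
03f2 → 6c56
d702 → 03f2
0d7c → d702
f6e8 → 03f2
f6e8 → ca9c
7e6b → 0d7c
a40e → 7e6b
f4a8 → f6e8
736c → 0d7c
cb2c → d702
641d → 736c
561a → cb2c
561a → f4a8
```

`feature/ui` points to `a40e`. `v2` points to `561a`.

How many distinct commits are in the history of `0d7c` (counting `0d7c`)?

Walking parent pointers from 0d7c: reachable set = {03f2, 0d7c, 6c56, d702, e876, fdf4}.
That is 6 commits.

6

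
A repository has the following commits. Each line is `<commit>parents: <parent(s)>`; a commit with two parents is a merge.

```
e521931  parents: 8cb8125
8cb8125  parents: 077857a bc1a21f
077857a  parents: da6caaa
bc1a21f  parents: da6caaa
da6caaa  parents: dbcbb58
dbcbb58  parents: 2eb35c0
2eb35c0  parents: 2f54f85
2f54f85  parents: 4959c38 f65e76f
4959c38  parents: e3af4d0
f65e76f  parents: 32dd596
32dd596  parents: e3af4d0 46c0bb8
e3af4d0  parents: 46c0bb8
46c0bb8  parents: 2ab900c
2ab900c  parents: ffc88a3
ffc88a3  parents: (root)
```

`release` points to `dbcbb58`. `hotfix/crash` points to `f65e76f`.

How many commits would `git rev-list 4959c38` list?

5

Walking parent pointers from 4959c38: reachable set = {2ab900c, 46c0bb8, 4959c38, e3af4d0, ffc88a3}.
That is 5 commits.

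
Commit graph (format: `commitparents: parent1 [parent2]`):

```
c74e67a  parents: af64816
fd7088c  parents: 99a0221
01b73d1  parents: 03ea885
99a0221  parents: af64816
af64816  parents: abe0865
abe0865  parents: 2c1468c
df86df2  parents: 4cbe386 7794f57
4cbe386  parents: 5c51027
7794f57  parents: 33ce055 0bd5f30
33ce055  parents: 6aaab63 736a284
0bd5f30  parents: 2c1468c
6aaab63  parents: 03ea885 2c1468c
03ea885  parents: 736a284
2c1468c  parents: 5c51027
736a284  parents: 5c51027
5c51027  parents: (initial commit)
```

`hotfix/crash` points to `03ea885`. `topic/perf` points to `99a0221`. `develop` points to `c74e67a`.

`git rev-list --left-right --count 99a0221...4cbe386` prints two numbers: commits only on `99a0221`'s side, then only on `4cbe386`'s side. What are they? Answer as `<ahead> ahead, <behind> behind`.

Reachable from 99a0221: {2c1468c, 5c51027, 99a0221, abe0865, af64816}.
Reachable from 4cbe386: {4cbe386, 5c51027}.
Only in 99a0221's history (ahead): {2c1468c, 99a0221, abe0865, af64816} — 4.
Only in 4cbe386's history (behind): {4cbe386} — 1.

4 ahead, 1 behind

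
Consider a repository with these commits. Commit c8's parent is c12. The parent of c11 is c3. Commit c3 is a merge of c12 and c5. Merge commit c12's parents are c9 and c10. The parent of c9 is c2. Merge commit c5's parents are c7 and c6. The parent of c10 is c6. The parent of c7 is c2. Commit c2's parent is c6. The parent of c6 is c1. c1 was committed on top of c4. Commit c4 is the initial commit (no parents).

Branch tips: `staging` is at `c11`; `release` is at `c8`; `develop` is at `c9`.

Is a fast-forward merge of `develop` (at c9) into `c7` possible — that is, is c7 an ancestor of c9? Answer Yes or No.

No

A fast-forward from c7 to c9 is possible iff c7 is an ancestor of c9.
Ancestors of c9: {c1, c2, c4, c6, c9}.
c7 is not among them, so fast-forward is not possible.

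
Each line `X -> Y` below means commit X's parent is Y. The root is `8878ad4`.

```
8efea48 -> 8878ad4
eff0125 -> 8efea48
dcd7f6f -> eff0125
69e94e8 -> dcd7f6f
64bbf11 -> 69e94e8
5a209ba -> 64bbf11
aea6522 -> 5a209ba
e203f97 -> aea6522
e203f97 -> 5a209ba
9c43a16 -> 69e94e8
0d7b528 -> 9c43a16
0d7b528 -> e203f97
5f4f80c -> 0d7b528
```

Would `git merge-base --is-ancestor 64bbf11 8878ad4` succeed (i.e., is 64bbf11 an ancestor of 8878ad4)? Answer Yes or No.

No

Ancestors of 8878ad4: {8878ad4}.
64bbf11 is not in that set, so it is not an ancestor of 8878ad4.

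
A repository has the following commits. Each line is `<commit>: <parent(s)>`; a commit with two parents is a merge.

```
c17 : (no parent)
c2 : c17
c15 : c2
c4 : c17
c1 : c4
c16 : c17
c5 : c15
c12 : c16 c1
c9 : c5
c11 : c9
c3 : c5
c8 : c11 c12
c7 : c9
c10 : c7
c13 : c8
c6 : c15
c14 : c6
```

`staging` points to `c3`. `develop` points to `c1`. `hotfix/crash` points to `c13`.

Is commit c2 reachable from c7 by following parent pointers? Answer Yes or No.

Yes

Ancestors of c7 (commits reachable by following parents): {c15, c17, c2, c5, c7, c9}.
c2 is in that set, so it is an ancestor of c7.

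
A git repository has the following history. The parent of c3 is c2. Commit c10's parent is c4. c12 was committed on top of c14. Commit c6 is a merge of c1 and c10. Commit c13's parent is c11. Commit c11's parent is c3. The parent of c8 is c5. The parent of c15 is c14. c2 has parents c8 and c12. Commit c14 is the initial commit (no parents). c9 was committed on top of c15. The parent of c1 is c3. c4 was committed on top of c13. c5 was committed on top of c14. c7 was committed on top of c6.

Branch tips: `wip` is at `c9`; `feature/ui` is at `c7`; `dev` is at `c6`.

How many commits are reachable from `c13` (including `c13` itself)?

8

Walking parent pointers from c13: reachable set = {c11, c12, c13, c14, c2, c3, c5, c8}.
That is 8 commits.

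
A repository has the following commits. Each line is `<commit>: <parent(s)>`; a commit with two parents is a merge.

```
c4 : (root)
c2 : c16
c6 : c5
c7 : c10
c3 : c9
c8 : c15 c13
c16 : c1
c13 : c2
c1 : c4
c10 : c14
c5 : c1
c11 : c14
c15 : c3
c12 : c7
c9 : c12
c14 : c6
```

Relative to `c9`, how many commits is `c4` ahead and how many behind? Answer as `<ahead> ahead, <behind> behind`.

Reachable from c4: {c4}.
Reachable from c9: {c1, c10, c12, c14, c4, c5, c6, c7, c9}.
Only in c4's history (ahead): {} — 0.
Only in c9's history (behind): {c1, c10, c12, c14, c5, c6, c7, c9} — 8.

0 ahead, 8 behind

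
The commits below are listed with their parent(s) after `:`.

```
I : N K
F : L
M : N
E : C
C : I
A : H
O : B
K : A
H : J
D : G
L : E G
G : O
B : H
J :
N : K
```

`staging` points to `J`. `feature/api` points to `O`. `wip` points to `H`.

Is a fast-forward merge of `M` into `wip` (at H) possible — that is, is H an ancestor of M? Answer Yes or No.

Yes

A fast-forward from H to M is possible iff H is an ancestor of M.
Ancestors of M: {A, H, J, K, M, N}.
H is among them, so fast-forward is possible.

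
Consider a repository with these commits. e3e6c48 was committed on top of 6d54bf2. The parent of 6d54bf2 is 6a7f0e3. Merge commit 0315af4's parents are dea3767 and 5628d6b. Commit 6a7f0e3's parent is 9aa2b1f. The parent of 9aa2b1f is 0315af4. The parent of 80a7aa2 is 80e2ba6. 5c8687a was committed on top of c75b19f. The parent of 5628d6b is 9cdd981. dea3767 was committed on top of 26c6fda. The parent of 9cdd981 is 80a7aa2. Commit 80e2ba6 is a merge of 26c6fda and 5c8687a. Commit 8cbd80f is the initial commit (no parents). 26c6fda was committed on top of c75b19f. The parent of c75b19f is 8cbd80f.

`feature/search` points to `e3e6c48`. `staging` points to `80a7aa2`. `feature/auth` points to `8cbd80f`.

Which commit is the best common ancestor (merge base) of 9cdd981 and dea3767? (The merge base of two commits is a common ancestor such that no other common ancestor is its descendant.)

Ancestors of 9cdd981: {26c6fda, 5c8687a, 80a7aa2, 80e2ba6, 8cbd80f, 9cdd981, c75b19f}.
Ancestors of dea3767: {26c6fda, 8cbd80f, c75b19f, dea3767}.
Common ancestors: {26c6fda, 8cbd80f, c75b19f}.
Among these, 26c6fda is not an ancestor of any other common ancestor — it is the merge base.

26c6fda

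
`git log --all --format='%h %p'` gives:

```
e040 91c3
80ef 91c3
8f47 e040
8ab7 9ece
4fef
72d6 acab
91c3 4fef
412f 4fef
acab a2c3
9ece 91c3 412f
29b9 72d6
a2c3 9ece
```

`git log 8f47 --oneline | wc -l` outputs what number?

Walking parent pointers from 8f47: reachable set = {4fef, 8f47, 91c3, e040}.
That is 4 commits.

4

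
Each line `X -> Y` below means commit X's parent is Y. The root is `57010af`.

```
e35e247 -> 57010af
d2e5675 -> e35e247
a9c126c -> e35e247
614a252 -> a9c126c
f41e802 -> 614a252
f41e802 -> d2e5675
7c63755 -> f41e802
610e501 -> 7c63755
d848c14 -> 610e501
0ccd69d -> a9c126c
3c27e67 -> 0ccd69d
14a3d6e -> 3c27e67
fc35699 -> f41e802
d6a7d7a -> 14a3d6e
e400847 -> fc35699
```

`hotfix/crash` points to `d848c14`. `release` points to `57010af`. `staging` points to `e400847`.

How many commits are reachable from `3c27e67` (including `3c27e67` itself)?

5

Walking parent pointers from 3c27e67: reachable set = {0ccd69d, 3c27e67, 57010af, a9c126c, e35e247}.
That is 5 commits.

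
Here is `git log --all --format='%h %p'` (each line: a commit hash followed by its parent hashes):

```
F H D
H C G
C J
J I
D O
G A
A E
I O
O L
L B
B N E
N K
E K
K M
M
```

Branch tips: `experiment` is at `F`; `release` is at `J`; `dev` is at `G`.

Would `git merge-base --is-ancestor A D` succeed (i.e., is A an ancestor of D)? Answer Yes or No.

Ancestors of D: {B, D, E, K, L, M, N, O}.
A is not in that set, so it is not an ancestor of D.

No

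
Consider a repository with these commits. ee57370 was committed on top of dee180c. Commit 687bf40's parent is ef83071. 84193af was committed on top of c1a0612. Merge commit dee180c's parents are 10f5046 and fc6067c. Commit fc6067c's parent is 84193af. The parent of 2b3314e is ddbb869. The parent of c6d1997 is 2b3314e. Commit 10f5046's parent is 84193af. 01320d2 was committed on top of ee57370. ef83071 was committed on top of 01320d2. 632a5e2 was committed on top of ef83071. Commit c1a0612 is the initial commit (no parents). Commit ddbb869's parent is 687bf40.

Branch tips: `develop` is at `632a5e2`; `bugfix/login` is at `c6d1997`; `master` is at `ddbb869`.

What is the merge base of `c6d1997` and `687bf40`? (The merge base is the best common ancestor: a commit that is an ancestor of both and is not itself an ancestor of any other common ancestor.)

687bf40

Ancestors of c6d1997: {01320d2, 10f5046, 2b3314e, 687bf40, 84193af, c1a0612, c6d1997, ddbb869, dee180c, ee57370, ef83071, fc6067c}.
Ancestors of 687bf40: {01320d2, 10f5046, 687bf40, 84193af, c1a0612, dee180c, ee57370, ef83071, fc6067c}.
Common ancestors: {01320d2, 10f5046, 687bf40, 84193af, c1a0612, dee180c, ee57370, ef83071, fc6067c}.
Among these, 687bf40 is not an ancestor of any other common ancestor — it is the merge base.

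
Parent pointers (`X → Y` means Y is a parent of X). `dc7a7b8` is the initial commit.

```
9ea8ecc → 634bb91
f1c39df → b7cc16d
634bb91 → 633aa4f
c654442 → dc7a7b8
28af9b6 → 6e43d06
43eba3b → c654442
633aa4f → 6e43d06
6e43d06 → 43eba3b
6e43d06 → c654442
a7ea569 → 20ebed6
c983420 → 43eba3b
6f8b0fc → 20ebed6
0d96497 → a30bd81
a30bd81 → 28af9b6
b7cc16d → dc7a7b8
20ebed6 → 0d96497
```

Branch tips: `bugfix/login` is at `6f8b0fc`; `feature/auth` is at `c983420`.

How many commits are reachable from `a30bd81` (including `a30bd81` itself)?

6

Walking parent pointers from a30bd81: reachable set = {28af9b6, 43eba3b, 6e43d06, a30bd81, c654442, dc7a7b8}.
That is 6 commits.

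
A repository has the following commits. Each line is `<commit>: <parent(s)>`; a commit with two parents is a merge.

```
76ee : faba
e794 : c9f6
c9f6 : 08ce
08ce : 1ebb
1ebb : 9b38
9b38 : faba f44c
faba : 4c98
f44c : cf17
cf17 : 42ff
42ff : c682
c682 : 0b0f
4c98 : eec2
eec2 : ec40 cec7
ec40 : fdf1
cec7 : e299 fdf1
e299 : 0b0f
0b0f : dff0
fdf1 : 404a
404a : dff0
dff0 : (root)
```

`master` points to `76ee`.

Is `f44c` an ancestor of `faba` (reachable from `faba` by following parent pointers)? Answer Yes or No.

No

Ancestors of faba: {0b0f, 404a, 4c98, cec7, dff0, e299, ec40, eec2, faba, fdf1}.
f44c is not in that set, so it is not an ancestor of faba.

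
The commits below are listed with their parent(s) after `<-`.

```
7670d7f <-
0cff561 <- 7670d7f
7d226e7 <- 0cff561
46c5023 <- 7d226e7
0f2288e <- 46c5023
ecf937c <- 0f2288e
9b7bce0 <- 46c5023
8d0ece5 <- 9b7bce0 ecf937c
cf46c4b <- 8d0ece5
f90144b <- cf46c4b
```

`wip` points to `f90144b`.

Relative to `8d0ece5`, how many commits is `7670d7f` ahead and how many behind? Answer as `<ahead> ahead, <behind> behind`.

Reachable from 7670d7f: {7670d7f}.
Reachable from 8d0ece5: {0cff561, 0f2288e, 46c5023, 7670d7f, 7d226e7, 8d0ece5, 9b7bce0, ecf937c}.
Only in 7670d7f's history (ahead): {} — 0.
Only in 8d0ece5's history (behind): {0cff561, 0f2288e, 46c5023, 7d226e7, 8d0ece5, 9b7bce0, ecf937c} — 7.

0 ahead, 7 behind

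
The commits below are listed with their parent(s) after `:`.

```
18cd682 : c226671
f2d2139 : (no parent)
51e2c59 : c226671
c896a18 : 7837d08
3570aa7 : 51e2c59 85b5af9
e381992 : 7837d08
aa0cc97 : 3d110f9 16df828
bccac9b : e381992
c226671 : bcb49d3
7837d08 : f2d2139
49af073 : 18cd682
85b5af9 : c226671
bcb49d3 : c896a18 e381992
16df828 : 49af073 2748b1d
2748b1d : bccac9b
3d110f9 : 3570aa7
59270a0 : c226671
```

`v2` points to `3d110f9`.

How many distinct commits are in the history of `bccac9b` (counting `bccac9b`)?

Walking parent pointers from bccac9b: reachable set = {7837d08, bccac9b, e381992, f2d2139}.
That is 4 commits.

4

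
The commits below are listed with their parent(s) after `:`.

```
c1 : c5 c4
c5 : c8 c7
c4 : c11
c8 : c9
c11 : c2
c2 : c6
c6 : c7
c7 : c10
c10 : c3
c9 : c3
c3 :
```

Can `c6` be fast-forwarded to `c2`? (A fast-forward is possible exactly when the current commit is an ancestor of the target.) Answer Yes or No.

A fast-forward from c6 to c2 is possible iff c6 is an ancestor of c2.
Ancestors of c2: {c10, c2, c3, c6, c7}.
c6 is among them, so fast-forward is possible.

Yes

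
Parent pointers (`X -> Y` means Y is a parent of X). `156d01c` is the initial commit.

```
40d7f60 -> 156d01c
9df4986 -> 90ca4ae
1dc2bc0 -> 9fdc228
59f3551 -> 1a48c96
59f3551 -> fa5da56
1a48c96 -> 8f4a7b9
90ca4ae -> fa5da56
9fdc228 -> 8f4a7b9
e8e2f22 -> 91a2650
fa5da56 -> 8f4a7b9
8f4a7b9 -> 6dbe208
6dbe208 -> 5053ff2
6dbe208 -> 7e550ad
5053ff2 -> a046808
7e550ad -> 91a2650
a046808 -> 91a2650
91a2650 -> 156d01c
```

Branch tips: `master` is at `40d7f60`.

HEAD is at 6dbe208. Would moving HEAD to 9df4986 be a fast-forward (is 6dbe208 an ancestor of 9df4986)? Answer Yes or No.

A fast-forward from 6dbe208 to 9df4986 is possible iff 6dbe208 is an ancestor of 9df4986.
Ancestors of 9df4986: {156d01c, 5053ff2, 6dbe208, 7e550ad, 8f4a7b9, 90ca4ae, 91a2650, 9df4986, a046808, fa5da56}.
6dbe208 is among them, so fast-forward is possible.

Yes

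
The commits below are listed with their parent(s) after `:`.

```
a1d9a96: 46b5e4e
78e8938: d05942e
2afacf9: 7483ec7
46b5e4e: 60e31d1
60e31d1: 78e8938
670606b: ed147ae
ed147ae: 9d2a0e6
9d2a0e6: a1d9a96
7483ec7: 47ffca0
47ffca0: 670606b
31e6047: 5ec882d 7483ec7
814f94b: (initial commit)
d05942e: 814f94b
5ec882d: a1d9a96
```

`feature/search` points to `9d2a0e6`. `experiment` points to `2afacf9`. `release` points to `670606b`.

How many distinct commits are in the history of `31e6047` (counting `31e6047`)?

13

Walking parent pointers from 31e6047: reachable set = {31e6047, 46b5e4e, 47ffca0, 5ec882d, 60e31d1, 670606b, 7483ec7, 78e8938, 814f94b, 9d2a0e6, a1d9a96, d05942e, ed147ae}.
That is 13 commits.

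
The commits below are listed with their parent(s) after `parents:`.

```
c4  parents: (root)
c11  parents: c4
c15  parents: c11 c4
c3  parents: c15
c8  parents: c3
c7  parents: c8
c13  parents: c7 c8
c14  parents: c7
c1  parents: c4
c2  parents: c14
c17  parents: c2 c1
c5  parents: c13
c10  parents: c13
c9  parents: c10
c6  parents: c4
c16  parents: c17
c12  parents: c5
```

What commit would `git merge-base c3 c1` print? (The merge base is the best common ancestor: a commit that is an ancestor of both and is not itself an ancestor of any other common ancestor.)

c4

Ancestors of c3: {c11, c15, c3, c4}.
Ancestors of c1: {c1, c4}.
Common ancestors: {c4}.
The only common ancestor is c4, so it is the merge base.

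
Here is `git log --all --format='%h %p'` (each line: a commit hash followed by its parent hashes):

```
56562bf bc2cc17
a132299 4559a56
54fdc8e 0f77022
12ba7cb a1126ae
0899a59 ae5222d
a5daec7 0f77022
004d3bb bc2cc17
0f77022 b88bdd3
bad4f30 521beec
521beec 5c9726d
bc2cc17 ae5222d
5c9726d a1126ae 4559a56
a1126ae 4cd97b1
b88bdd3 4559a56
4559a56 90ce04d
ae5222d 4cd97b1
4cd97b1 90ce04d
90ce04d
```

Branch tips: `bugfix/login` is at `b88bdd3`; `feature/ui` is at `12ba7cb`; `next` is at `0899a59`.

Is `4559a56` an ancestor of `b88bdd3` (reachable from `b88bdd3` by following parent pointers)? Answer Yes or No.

Ancestors of b88bdd3 (commits reachable by following parents): {4559a56, 90ce04d, b88bdd3}.
4559a56 is in that set, so it is an ancestor of b88bdd3.

Yes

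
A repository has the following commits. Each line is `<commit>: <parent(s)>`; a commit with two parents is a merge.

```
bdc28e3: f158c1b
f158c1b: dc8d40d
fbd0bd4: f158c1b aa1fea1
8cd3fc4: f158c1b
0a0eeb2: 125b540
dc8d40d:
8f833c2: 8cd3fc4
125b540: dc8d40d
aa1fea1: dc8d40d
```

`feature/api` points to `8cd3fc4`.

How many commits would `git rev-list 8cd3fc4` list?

3

Walking parent pointers from 8cd3fc4: reachable set = {8cd3fc4, dc8d40d, f158c1b}.
That is 3 commits.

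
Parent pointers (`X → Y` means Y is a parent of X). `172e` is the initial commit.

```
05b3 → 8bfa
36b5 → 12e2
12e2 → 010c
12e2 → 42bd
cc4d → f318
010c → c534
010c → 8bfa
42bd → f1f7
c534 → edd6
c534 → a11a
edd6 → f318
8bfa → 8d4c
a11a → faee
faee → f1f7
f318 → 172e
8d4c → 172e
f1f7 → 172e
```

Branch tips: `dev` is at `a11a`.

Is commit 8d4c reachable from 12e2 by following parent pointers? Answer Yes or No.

Yes

Ancestors of 12e2 (commits reachable by following parents): {010c, 12e2, 172e, 42bd, 8bfa, 8d4c, a11a, c534, edd6, f1f7, f318, faee}.
8d4c is in that set, so it is an ancestor of 12e2.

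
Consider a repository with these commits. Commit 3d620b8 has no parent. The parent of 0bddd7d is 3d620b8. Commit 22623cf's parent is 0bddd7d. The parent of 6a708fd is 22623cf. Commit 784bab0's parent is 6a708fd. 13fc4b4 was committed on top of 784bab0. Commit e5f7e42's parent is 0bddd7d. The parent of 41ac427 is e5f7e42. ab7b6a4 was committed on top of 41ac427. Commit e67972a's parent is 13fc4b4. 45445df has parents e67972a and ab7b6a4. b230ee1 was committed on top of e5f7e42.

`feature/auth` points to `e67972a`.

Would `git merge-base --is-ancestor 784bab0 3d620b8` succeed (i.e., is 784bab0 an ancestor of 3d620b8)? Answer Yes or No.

Ancestors of 3d620b8: {3d620b8}.
784bab0 is not in that set, so it is not an ancestor of 3d620b8.

No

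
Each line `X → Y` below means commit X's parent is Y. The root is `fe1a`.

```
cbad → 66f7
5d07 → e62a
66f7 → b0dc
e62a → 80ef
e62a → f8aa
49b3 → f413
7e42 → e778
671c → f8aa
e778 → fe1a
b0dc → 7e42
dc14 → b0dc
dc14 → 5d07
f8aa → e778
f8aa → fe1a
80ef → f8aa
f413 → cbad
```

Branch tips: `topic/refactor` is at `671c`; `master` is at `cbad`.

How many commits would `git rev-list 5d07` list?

Walking parent pointers from 5d07: reachable set = {5d07, 80ef, e62a, e778, f8aa, fe1a}.
That is 6 commits.

6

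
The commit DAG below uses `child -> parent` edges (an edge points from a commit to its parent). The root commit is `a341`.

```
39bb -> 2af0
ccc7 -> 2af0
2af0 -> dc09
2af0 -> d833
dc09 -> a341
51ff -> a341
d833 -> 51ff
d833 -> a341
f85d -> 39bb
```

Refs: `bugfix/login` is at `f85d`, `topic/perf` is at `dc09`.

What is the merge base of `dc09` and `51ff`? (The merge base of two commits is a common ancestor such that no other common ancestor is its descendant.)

a341

Ancestors of dc09: {a341, dc09}.
Ancestors of 51ff: {51ff, a341}.
Common ancestors: {a341}.
The only common ancestor is a341, so it is the merge base.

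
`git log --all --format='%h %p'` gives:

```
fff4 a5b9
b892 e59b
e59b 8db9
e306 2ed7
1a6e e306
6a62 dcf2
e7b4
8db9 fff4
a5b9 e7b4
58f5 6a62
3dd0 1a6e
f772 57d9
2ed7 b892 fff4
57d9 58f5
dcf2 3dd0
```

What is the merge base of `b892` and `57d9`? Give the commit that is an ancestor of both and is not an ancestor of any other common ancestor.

Ancestors of b892: {8db9, a5b9, b892, e59b, e7b4, fff4}.
Ancestors of 57d9: {1a6e, 2ed7, 3dd0, 57d9, 58f5, 6a62, 8db9, a5b9, b892, dcf2, e306, e59b, e7b4, fff4}.
Common ancestors: {8db9, a5b9, b892, e59b, e7b4, fff4}.
Among these, b892 is not an ancestor of any other common ancestor — it is the merge base.

b892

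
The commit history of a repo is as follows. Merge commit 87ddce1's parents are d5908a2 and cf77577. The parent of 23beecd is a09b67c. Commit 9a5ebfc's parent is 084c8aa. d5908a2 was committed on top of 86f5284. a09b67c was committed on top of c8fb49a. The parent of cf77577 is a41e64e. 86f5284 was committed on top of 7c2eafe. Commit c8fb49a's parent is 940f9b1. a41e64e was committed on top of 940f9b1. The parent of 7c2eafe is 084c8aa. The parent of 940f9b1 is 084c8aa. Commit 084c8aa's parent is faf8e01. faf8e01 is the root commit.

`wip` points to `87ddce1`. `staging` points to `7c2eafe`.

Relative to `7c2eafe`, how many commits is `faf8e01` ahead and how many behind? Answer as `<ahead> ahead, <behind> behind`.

0 ahead, 2 behind

Reachable from faf8e01: {faf8e01}.
Reachable from 7c2eafe: {084c8aa, 7c2eafe, faf8e01}.
Only in faf8e01's history (ahead): {} — 0.
Only in 7c2eafe's history (behind): {084c8aa, 7c2eafe} — 2.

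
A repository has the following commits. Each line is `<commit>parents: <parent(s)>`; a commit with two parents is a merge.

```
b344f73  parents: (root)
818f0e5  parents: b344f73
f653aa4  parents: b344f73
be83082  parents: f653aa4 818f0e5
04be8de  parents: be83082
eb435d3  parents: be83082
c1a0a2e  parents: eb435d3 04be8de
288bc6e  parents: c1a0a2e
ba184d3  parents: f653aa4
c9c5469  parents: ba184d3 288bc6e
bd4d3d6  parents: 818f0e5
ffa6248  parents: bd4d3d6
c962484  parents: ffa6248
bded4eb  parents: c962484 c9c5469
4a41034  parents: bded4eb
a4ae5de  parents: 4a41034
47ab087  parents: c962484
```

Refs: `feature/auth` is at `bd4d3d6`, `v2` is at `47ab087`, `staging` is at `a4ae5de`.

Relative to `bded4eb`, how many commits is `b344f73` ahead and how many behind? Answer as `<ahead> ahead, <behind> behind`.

Reachable from b344f73: {b344f73}.
Reachable from bded4eb: {04be8de, 288bc6e, 818f0e5, b344f73, ba184d3, bd4d3d6, bded4eb, be83082, c1a0a2e, c962484, c9c5469, eb435d3, f653aa4, ffa6248}.
Only in b344f73's history (ahead): {} — 0.
Only in bded4eb's history (behind): {04be8de, 288bc6e, 818f0e5, ba184d3, bd4d3d6, bded4eb, be83082, c1a0a2e, c962484, c9c5469, eb435d3, f653aa4, ffa6248} — 13.

0 ahead, 13 behind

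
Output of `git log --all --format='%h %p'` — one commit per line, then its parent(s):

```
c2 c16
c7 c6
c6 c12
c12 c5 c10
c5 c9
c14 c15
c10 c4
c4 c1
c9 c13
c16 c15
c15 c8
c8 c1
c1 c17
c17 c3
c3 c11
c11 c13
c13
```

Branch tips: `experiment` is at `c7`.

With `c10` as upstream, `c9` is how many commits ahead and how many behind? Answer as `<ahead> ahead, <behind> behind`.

Reachable from c9: {c13, c9}.
Reachable from c10: {c1, c10, c11, c13, c17, c3, c4}.
Only in c9's history (ahead): {c9} — 1.
Only in c10's history (behind): {c1, c10, c11, c17, c3, c4} — 6.

1 ahead, 6 behind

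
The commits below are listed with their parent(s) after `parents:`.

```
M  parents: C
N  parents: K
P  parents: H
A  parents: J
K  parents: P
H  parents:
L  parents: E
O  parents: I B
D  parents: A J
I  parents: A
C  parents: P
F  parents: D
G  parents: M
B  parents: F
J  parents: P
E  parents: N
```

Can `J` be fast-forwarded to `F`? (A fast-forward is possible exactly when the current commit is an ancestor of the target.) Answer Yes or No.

Yes

A fast-forward from J to F is possible iff J is an ancestor of F.
Ancestors of F: {A, D, F, H, J, P}.
J is among them, so fast-forward is possible.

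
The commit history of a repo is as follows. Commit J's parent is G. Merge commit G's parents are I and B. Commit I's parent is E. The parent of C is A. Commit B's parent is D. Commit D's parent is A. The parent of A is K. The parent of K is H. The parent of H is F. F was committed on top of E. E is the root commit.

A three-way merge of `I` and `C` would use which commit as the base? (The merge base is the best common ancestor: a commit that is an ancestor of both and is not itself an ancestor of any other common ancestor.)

E

Ancestors of I: {E, I}.
Ancestors of C: {A, C, E, F, H, K}.
Common ancestors: {E}.
The only common ancestor is E, so it is the merge base.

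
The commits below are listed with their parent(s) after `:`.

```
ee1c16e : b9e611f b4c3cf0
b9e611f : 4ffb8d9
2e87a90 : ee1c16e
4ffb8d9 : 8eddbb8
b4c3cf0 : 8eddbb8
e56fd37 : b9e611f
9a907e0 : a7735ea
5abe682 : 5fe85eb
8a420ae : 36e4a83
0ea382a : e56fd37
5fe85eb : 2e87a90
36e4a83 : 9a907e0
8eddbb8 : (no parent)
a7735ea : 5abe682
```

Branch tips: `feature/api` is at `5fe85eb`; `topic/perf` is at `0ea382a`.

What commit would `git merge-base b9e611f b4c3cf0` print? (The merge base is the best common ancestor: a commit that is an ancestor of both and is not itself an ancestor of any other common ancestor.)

Ancestors of b9e611f: {4ffb8d9, 8eddbb8, b9e611f}.
Ancestors of b4c3cf0: {8eddbb8, b4c3cf0}.
Common ancestors: {8eddbb8}.
The only common ancestor is 8eddbb8, so it is the merge base.

8eddbb8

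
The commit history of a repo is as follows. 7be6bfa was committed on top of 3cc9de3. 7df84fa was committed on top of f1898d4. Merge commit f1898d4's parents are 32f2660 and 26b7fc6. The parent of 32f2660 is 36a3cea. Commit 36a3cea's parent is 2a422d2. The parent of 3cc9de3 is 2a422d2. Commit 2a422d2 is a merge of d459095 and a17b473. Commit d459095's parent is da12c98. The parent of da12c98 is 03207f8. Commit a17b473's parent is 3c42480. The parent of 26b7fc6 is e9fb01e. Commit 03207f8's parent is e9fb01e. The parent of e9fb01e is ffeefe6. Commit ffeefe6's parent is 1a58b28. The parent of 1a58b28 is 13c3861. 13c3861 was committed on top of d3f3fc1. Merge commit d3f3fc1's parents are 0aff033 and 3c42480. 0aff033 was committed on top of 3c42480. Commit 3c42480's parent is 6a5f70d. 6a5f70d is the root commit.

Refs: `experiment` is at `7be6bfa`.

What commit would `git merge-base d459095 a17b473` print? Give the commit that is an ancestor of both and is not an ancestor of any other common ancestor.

3c42480

Ancestors of d459095: {03207f8, 0aff033, 13c3861, 1a58b28, 3c42480, 6a5f70d, d3f3fc1, d459095, da12c98, e9fb01e, ffeefe6}.
Ancestors of a17b473: {3c42480, 6a5f70d, a17b473}.
Common ancestors: {3c42480, 6a5f70d}.
Among these, 3c42480 is not an ancestor of any other common ancestor — it is the merge base.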